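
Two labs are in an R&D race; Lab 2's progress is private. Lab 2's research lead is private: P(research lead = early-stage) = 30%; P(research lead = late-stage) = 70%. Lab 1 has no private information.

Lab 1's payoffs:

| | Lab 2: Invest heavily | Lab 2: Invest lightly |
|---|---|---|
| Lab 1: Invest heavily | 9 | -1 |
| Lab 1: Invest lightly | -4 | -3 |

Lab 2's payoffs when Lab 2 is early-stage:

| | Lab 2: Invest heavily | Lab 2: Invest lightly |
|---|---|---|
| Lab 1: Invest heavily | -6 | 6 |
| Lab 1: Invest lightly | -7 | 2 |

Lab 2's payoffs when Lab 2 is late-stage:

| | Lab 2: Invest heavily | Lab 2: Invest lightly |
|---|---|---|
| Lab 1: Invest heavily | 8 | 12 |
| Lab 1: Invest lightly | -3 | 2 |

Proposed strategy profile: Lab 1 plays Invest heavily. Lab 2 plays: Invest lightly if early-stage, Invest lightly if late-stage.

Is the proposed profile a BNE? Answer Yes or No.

Lab 1 plays Invest heavily: E[Invest heavily] = 0.3·(-1) + 0.7·(-1) = -1; E[Invest lightly] = -3. Best-responding. ✓
Lab 2 (research lead early-stage), facing Invest heavily: Invest heavily gives -6, Invest lightly gives 6. Proposed Invest lightly is best. ✓
Lab 2 (research lead late-stage), facing Invest heavily: Invest heavily gives 8, Invest lightly gives 12. Proposed Invest lightly is best. ✓

Yes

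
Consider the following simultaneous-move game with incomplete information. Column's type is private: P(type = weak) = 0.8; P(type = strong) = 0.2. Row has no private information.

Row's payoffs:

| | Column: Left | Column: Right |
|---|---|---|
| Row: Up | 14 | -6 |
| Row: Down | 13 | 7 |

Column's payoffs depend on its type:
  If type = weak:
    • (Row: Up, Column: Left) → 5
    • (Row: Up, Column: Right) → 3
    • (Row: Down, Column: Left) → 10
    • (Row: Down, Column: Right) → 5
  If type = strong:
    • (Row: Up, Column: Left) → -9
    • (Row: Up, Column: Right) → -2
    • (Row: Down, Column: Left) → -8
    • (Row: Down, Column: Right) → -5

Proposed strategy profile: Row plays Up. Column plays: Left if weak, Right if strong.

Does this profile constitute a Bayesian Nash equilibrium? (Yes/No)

No

Row plays Up: E[Up] = 0.8·(14) + 0.2·(-6) = 10; E[Down] = 11.8. Not best-responding. ✗
Column (type weak), facing Up: Left gives 5, Right gives 3. Proposed Left is best. ✓
Column (type strong), facing Up: Left gives -9, Right gives -2. Proposed Right is best. ✓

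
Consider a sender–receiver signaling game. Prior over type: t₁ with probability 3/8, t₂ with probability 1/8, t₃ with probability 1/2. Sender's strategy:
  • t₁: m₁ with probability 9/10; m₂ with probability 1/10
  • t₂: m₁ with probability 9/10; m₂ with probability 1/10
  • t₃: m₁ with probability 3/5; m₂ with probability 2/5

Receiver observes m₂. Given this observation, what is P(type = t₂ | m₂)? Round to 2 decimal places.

0.05

P(m₂) = (3/8)·(1/10) + (1/8)·(1/10) + (1/2)·(2/5) = 1/4
P(t₂ | m₂) = ((1/8)·(1/10)) / (1/4) = (1/80) / (1/4) = 1/20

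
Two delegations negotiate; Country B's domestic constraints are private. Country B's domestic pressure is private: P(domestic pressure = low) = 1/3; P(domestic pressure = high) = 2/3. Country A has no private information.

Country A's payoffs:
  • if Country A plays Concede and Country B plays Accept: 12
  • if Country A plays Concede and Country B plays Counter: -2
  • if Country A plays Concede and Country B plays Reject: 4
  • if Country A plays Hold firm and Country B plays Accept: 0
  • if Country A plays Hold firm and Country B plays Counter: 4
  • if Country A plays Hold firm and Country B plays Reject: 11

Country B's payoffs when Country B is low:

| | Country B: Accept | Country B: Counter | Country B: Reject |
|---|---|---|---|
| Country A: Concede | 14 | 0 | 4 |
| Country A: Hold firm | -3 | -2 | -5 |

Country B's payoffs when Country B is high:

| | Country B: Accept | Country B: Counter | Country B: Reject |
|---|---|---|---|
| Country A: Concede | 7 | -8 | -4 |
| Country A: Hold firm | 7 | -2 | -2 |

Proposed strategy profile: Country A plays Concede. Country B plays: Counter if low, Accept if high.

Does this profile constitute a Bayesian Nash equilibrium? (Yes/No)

No

A profile is a BNE iff every type of every player is best-responding given beliefs about the other side.
Country A plays Concede: E[Concede] = 1/3·(-2) + 2/3·(12) = 22/3; E[Hold firm] = 4/3. Best-responding. ✓
Country B (domestic pressure low), facing Concede: Accept gives 14, Counter gives 0, Reject gives 4. Proposed Counter is not best — profitable deviation exists. ✗
Country B (domestic pressure high), facing Concede: Accept gives 7, Counter gives -8, Reject gives -4. Proposed Accept is best. ✓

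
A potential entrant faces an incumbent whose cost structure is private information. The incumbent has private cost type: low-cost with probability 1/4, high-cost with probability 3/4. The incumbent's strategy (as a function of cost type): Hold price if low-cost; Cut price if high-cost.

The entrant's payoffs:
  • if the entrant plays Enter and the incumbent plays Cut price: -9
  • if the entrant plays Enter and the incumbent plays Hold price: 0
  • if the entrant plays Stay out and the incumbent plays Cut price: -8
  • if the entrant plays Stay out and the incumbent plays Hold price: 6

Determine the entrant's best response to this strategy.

Stay out

E[Enter] = 1/4·(0) + 3/4·(-9) = -27/4
E[Stay out] = 1/4·(6) + 3/4·(-8) = -9/2
Best response: Stay out (-9/2 is the largest).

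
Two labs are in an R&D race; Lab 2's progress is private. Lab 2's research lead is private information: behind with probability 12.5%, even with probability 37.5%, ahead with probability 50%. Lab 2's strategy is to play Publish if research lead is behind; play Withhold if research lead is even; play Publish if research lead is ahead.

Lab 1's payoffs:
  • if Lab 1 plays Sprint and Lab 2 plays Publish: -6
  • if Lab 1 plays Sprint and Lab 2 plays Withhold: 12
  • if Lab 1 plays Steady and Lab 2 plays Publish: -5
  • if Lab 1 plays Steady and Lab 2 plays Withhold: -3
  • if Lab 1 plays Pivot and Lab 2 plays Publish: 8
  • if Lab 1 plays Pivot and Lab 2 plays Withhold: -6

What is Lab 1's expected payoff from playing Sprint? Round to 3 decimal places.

E[Sprint] = 0.125·(-6) + 0.375·12 + 0.5·(-6) = (-0.75) + 4.5 + (-3) = 0.75

0.750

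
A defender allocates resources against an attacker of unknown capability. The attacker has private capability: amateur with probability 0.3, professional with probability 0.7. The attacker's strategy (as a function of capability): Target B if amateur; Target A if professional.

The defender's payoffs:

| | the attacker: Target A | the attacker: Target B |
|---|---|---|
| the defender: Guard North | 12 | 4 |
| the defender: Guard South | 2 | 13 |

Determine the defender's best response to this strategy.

Guard North

E[Guard North] = 0.3·(4) + 0.7·(12) = 9.6
E[Guard South] = 0.3·(13) + 0.7·(2) = 5.3
Best response: Guard North (9.6 is the largest).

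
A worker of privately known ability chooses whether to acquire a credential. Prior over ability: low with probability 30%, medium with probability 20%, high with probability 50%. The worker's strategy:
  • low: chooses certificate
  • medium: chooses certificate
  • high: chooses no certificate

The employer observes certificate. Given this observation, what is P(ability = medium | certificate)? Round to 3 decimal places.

P(certificate) = 0.3·1 + 0.2·1 + 0.5·0 = 0.5
P(medium | certificate) = (0.2·1) / 0.5 = 0.2 / 0.5 = 0.4

0.400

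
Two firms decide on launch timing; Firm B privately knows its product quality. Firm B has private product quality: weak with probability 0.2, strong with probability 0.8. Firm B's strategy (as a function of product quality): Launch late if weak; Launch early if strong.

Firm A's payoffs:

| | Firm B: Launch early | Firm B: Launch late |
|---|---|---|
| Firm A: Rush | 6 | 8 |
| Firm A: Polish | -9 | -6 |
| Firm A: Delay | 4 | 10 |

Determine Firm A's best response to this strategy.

E[Rush] = 0.2·(8) + 0.8·(6) = 6.4
E[Polish] = 0.2·(-6) + 0.8·(-9) = -8.4
E[Delay] = 0.2·(10) + 0.8·(4) = 5.2
Best response: Rush (6.4 is the largest).

Rush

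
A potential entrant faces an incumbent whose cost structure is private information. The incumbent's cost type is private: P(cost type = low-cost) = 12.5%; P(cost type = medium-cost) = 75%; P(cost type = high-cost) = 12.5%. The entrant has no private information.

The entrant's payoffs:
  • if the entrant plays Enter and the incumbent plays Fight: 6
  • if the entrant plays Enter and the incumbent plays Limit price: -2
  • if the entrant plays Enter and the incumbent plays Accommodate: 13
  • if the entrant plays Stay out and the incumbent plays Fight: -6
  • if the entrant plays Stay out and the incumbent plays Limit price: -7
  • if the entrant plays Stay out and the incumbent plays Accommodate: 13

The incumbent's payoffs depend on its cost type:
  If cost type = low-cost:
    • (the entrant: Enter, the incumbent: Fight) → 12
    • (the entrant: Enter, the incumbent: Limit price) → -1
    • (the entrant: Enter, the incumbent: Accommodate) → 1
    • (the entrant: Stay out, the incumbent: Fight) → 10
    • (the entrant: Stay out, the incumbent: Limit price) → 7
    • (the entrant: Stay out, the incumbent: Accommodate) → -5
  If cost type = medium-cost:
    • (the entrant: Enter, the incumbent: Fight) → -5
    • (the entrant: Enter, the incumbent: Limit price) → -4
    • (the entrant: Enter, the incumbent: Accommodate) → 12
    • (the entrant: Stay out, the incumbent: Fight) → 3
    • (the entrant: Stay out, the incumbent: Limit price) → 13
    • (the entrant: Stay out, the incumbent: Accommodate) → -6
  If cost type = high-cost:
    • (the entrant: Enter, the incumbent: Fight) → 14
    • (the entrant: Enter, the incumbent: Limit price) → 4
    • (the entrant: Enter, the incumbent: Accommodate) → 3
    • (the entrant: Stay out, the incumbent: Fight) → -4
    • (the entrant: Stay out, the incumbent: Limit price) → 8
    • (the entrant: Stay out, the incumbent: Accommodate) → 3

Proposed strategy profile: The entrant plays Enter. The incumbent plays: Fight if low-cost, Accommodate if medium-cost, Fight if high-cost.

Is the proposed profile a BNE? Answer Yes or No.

A profile is a BNE iff every type of every player is best-responding given beliefs about the other side.
The entrant plays Enter: E[Enter] = 0.125·(6) + 0.75·(13) + 0.125·(6) = 11.25; E[Stay out] = 8.25. Best-responding. ✓
The incumbent (cost type low-cost), facing Enter: Fight gives 12, Limit price gives -1, Accommodate gives 1. Proposed Fight is best. ✓
The incumbent (cost type medium-cost), facing Enter: Fight gives -5, Limit price gives -4, Accommodate gives 12. Proposed Accommodate is best. ✓
The incumbent (cost type high-cost), facing Enter: Fight gives 14, Limit price gives 4, Accommodate gives 3. Proposed Fight is best. ✓

Yes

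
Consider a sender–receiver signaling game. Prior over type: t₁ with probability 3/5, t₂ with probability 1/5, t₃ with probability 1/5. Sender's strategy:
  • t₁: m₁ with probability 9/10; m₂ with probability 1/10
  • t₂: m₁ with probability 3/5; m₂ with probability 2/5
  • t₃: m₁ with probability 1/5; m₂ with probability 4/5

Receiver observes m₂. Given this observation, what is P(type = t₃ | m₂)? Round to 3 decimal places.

P(m₂) = (3/5)·(1/10) + (1/5)·(2/5) + (1/5)·(4/5) = 3/10
P(t₃ | m₂) = ((1/5)·(4/5)) / (3/10) = (4/25) / (3/10) = 8/15

0.533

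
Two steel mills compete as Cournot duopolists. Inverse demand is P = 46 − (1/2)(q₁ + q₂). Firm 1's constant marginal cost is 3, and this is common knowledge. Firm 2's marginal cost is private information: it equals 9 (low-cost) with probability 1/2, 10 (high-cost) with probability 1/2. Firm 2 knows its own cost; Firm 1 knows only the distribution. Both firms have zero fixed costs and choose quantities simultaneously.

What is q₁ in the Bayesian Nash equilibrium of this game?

Each type of Firm 2 best-responds to q₁; Firm 1 best-responds to the expected q₂ over Firm 2's types.
Firm 2 with cost c maximizes (46 − (1/2)(q₁+q₂) − c)·q₂, giving q₂(c) = (46 − c − (1/2)q₁).
E[c₂] = 1/2·9 + 1/2·10 = 9.5
Firm 1's FOC against E[q₂] yields q₁ = (46 − 2·3 + E[c₂])/(3/2) = (46 − 6 + 9.5)/(3/2) = 33.

33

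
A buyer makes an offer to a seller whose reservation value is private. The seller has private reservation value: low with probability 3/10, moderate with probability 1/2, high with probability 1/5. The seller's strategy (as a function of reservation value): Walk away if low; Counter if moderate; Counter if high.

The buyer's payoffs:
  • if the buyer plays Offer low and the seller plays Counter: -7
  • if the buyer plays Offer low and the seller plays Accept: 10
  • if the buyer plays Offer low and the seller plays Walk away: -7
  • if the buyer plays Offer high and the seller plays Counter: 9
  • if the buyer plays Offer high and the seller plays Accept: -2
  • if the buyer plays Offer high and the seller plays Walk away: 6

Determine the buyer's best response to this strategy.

E[Offer low] = 3/10·(-7) + 1/2·(-7) + 1/5·(-7) = -7
E[Offer high] = 3/10·(6) + 1/2·(9) + 1/5·(9) = 81/10
Best response: Offer high (81/10 is the largest).

Offer high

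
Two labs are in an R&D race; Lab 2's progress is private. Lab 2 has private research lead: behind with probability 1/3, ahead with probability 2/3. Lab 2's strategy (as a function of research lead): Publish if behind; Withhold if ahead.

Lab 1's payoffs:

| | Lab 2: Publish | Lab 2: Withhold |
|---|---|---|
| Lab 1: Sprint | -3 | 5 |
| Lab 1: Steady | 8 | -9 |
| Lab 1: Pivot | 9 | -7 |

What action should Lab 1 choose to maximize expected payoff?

Compute Lab 1's expected payoff for each action, taking the expectation over Lab 2's type.
E[Sprint] = 1/3·(-3) + 2/3·(5) = 7/3
E[Steady] = 1/3·(8) + 2/3·(-9) = -10/3
E[Pivot] = 1/3·(9) + 2/3·(-7) = -5/3
Best response: Sprint (7/3 is the largest).

Sprint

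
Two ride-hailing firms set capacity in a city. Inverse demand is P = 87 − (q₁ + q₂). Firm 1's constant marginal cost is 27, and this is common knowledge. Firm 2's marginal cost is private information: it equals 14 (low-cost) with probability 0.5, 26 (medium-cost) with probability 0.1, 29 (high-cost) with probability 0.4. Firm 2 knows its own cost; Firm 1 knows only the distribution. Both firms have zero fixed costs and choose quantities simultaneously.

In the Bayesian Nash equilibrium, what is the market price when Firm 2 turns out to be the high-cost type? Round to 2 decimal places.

Firm 2 with cost c maximizes (87 − (q₁+q₂) − c)·q₂, giving q₂(c) = (87 − c − q₁)/2.
E[c₂] = 0.5·14 + 0.1·26 + 0.4·29 = 21.2
Firm 1's FOC against E[q₂] yields q₁ = (87 − 2·27 + E[c₂])/3 = (87 − 54 + 21.2)/3 = 18.0667.
q₂(high-cost) = 19.9667, so P = 87 − (18.0667 + 19.9667) = 48.9667.

48.97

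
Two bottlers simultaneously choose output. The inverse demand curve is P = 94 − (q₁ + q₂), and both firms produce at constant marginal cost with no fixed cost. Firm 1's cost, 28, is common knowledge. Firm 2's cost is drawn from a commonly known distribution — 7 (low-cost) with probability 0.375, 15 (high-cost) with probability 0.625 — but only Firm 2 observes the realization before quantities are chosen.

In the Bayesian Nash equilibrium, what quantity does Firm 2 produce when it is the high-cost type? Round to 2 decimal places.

31.17

Type-c best response for Firm 2: q₂(c) = (94 − c)/2 − q₁/2.
Firm 1 maximizes expected profit; its first-order condition is 94 − 2q₁ − E[q₂] − 28 = 0.
Substituting E[q₂] and solving: E[c₂] = 12, so q₁ = (94 − 2·28 + 12)/3 = 16.6667.
q₂(high-cost) = (94 − 15 − 16.6667)/2 = 31.1667.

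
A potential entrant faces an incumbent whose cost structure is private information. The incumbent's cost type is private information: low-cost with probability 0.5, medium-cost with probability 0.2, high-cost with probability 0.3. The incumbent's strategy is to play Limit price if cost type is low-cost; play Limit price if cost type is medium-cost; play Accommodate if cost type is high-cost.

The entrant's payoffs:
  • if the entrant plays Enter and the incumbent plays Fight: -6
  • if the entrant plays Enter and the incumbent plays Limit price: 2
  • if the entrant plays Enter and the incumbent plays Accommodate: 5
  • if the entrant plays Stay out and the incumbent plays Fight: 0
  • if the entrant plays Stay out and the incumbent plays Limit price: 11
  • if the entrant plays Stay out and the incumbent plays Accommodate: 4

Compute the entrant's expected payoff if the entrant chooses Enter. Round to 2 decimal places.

E[Enter] = 0.5·2 + 0.2·2 + 0.3·5 = 1 + 0.4 + 1.5 = 2.9

2.90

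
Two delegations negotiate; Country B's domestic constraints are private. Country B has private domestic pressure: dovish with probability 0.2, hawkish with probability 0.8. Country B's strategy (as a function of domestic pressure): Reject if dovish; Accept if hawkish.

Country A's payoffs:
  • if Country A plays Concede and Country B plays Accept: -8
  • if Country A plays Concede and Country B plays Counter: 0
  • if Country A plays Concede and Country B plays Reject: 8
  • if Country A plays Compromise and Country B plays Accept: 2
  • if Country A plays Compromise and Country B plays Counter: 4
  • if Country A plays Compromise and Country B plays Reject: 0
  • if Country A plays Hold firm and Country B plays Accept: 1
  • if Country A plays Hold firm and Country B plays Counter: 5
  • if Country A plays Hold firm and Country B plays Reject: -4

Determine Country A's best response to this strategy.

E[Concede] = 0.2·(8) + 0.8·(-8) = -4.8
E[Compromise] = 0.2·(0) + 0.8·(2) = 1.6
E[Hold firm] = 0.2·(-4) + 0.8·(1) = 0
Best response: Compromise (1.6 is the largest).

Compromise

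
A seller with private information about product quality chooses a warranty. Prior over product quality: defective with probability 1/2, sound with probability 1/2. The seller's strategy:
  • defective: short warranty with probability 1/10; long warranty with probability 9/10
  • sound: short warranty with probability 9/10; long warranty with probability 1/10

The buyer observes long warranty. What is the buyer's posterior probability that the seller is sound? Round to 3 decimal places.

0.100

P(long warranty) = (1/2)·(9/10) + (1/2)·(1/10) = 1/2
P(sound | long warranty) = ((1/2)·(1/10)) / (1/2) = (1/20) / (1/2) = 1/10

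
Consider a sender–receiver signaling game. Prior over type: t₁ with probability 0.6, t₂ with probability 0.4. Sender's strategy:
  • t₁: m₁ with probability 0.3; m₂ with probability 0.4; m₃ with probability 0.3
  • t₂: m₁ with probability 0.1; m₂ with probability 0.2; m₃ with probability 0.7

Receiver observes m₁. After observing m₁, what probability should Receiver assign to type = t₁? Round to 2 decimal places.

0.82

Apply Bayes' rule using the sender's strategy as the likelihood.
P(m₁) = 0.6·0.3 + 0.4·0.1 = 0.22
P(t₁ | m₁) = (0.6·0.3) / 0.22 = 0.18 / 0.22 = 0.818182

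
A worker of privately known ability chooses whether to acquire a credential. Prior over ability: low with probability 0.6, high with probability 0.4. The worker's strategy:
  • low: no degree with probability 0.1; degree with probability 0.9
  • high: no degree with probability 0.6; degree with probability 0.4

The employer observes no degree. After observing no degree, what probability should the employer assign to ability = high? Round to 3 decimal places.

Apply Bayes' rule using the sender's strategy as the likelihood.
P(no degree) = 0.6·0.1 + 0.4·0.6 = 0.3
P(high | no degree) = (0.4·0.6) / 0.3 = 0.24 / 0.3 = 0.8

0.800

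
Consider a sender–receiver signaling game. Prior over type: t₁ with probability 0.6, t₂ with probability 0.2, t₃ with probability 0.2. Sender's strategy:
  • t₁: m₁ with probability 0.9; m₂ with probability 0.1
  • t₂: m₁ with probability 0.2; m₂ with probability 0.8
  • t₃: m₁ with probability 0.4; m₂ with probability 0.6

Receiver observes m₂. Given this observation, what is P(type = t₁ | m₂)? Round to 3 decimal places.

Apply Bayes' rule using the sender's strategy as the likelihood.
P(m₂) = 0.6·0.1 + 0.2·0.8 + 0.2·0.6 = 0.34
P(t₁ | m₂) = (0.6·0.1) / 0.34 = 0.06 / 0.34 = 0.176471

0.176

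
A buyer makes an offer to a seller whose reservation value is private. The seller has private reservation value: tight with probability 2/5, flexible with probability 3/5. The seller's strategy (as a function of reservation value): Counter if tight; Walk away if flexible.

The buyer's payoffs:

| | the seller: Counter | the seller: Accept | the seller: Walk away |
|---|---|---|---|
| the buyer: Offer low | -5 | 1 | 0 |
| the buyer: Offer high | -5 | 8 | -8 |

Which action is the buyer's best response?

Compute the buyer's expected payoff for each action, taking the expectation over the seller's type.
E[Offer low] = 2/5·(-5) + 3/5·(0) = -2
E[Offer high] = 2/5·(-5) + 3/5·(-8) = -34/5
Best response: Offer low (-2 is the largest).

Offer low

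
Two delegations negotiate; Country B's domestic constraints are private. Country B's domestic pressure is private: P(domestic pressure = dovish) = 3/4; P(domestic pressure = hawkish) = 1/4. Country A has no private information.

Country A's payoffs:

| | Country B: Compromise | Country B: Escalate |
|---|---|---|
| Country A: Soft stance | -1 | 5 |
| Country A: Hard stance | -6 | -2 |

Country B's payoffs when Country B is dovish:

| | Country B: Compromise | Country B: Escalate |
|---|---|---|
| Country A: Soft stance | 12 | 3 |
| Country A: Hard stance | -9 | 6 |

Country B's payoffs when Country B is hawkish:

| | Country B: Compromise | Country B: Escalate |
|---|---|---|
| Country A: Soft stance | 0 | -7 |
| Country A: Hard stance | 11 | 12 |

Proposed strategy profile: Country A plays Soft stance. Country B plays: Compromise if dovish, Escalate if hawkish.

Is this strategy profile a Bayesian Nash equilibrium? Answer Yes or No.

Country A plays Soft stance: E[Soft stance] = 3/4·(-1) + 1/4·(5) = 1/2; E[Hard stance] = -5. Best-responding. ✓
Country B (domestic pressure dovish), facing Soft stance: Compromise gives 12, Escalate gives 3. Proposed Compromise is best. ✓
Country B (domestic pressure hawkish), facing Soft stance: Compromise gives 0, Escalate gives -7. Proposed Escalate is not best — profitable deviation exists. ✗

No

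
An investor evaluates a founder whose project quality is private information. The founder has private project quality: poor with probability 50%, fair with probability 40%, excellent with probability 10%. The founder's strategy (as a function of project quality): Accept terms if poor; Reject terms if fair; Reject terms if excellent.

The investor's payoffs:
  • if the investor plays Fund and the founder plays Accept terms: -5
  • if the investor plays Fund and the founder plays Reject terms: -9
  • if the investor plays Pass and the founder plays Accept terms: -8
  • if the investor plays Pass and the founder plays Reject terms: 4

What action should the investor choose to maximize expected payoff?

Pass

Compute the investor's expected payoff for each action, taking the expectation over the founder's type.
E[Fund] = 0.5·(-5) + 0.4·(-9) + 0.1·(-9) = -7
E[Pass] = 0.5·(-8) + 0.4·(4) + 0.1·(4) = -2
Best response: Pass (-2 is the largest).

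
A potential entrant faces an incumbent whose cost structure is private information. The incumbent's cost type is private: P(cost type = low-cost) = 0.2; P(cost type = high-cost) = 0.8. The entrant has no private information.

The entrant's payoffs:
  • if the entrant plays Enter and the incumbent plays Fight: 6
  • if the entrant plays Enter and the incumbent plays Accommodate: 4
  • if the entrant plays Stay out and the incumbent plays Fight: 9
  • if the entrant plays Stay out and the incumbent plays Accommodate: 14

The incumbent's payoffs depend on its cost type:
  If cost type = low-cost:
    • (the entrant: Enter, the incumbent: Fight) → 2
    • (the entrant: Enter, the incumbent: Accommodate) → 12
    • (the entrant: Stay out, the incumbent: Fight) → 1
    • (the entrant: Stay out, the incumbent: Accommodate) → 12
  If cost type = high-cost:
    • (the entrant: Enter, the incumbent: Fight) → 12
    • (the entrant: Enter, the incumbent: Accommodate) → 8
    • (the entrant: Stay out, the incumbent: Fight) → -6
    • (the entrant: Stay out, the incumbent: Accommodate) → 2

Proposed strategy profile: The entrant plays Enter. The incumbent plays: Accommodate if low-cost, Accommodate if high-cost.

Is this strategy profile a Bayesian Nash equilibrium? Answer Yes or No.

A profile is a BNE iff every type of every player is best-responding given beliefs about the other side.
The entrant plays Enter: E[Enter] = 0.2·(4) + 0.8·(4) = 4; E[Stay out] = 14. Not best-responding. ✗
The incumbent (cost type low-cost), facing Enter: Fight gives 2, Accommodate gives 12. Proposed Accommodate is best. ✓
The incumbent (cost type high-cost), facing Enter: Fight gives 12, Accommodate gives 8. Proposed Accommodate is not best — profitable deviation exists. ✗

No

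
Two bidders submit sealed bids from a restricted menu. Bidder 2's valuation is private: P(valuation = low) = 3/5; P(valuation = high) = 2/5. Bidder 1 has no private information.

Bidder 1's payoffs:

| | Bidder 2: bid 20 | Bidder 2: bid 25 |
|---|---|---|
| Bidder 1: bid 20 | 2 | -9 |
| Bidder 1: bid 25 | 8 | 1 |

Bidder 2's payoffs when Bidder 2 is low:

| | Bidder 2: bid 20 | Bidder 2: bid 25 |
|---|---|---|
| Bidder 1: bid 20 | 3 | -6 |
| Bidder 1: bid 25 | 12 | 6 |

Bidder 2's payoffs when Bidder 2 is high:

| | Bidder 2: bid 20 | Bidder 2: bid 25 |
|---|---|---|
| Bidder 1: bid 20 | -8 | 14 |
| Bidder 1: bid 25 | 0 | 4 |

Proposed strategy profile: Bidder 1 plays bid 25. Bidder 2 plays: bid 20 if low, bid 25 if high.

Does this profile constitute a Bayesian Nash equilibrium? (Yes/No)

Bidder 1 plays bid 25: E[bid 25] = 3/5·(8) + 2/5·(1) = 26/5; E[bid 20] = -12/5. Best-responding. ✓
Bidder 2 (valuation low), facing bid 25: bid 20 gives 12, bid 25 gives 6. Proposed bid 20 is best. ✓
Bidder 2 (valuation high), facing bid 25: bid 20 gives 0, bid 25 gives 4. Proposed bid 25 is best. ✓

Yes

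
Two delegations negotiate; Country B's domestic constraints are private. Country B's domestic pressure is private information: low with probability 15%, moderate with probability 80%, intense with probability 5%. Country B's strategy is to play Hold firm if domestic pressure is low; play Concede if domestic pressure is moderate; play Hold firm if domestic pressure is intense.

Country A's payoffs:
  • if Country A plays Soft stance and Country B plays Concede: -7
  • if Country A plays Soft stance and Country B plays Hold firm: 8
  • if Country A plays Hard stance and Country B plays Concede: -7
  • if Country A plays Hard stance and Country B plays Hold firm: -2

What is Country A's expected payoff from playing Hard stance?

-6

Take the expectation over Country B's domestic pressure, weighting each type's action by its prior probability.
E[Hard stance] = 0.15·(-2) + 0.8·(-7) + 0.05·(-2) = (-0.3) + (-5.6) + (-0.1) = -6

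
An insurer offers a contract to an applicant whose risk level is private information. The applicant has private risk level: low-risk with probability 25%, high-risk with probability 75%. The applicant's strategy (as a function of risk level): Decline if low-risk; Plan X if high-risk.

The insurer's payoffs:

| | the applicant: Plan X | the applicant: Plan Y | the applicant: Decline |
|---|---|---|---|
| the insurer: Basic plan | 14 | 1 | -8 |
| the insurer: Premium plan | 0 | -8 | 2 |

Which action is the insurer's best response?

Basic plan

Compute the insurer's expected payoff for each action, taking the expectation over the applicant's type.
E[Basic plan] = 0.25·(-8) + 0.75·(14) = 8.5
E[Premium plan] = 0.25·(2) + 0.75·(0) = 0.5
Best response: Basic plan (8.5 is the largest).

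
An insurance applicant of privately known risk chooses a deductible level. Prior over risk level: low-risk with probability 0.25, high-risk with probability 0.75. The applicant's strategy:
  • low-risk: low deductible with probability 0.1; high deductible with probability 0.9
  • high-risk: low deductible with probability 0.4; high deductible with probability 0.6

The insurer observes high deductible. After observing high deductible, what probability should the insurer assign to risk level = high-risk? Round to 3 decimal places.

P(high deductible) = 0.25·0.9 + 0.75·0.6 = 0.675
P(high-risk | high deductible) = (0.75·0.6) / 0.675 = 0.45 / 0.675 = 0.666667

0.667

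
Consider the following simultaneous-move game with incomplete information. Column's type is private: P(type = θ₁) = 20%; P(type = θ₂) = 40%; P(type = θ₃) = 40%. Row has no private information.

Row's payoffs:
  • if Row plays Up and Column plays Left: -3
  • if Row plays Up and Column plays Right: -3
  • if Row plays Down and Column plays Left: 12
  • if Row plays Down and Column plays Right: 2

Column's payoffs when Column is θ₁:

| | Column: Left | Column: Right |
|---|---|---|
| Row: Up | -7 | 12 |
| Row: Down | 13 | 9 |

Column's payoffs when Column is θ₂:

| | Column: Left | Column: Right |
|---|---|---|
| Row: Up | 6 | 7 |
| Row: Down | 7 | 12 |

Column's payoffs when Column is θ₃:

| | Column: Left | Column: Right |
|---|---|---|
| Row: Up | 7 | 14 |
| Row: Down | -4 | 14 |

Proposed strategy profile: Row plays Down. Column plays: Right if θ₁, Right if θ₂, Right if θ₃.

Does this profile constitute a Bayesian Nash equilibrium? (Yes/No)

Row plays Down: E[Down] = 0.2·(2) + 0.4·(2) + 0.4·(2) = 2; E[Up] = -3. Best-responding. ✓
Column (type θ₁), facing Down: Left gives 13, Right gives 9. Proposed Right is not best — profitable deviation exists. ✗
Column (type θ₂), facing Down: Left gives 7, Right gives 12. Proposed Right is best. ✓
Column (type θ₃), facing Down: Left gives -4, Right gives 14. Proposed Right is best. ✓

No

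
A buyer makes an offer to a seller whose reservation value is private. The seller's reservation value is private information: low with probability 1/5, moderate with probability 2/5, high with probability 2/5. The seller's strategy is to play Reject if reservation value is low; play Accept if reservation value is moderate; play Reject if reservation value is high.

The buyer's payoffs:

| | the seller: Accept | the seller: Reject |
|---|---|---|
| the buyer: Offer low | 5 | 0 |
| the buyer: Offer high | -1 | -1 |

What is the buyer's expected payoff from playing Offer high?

E[Offer high] = 1/5·(-1) + 2/5·(-1) + 2/5·(-1) = (-1/5) + (-2/5) + (-2/5) = -1

-1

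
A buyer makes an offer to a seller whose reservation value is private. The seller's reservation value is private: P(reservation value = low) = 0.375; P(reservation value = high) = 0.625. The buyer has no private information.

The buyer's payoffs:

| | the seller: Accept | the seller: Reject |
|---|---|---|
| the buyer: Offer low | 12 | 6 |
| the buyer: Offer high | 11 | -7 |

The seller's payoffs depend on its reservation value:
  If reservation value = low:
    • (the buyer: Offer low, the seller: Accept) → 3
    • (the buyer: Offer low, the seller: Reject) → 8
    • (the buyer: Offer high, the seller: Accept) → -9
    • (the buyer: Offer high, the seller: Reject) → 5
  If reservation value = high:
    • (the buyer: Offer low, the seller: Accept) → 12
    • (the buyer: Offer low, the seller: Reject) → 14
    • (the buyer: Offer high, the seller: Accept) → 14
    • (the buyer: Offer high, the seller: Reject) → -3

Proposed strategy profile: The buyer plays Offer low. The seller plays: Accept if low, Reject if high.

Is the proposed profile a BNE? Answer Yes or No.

No

The buyer plays Offer low: E[Offer low] = 0.375·(12) + 0.625·(6) = 8.25; E[Offer high] = -0.25. Best-responding. ✓
The seller (reservation value low), facing Offer low: Accept gives 3, Reject gives 8. Proposed Accept is not best — profitable deviation exists. ✗
The seller (reservation value high), facing Offer low: Accept gives 12, Reject gives 14. Proposed Reject is best. ✓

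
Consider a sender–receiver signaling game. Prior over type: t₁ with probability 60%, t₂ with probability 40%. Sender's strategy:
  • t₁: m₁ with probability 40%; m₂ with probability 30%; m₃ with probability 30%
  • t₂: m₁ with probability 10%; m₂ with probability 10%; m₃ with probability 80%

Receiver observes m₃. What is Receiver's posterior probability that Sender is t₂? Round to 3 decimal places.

0.640

Apply Bayes' rule using the sender's strategy as the likelihood.
P(m₃) = 0.6·0.3 + 0.4·0.8 = 0.5
P(t₂ | m₃) = (0.4·0.8) / 0.5 = 0.32 / 0.5 = 0.64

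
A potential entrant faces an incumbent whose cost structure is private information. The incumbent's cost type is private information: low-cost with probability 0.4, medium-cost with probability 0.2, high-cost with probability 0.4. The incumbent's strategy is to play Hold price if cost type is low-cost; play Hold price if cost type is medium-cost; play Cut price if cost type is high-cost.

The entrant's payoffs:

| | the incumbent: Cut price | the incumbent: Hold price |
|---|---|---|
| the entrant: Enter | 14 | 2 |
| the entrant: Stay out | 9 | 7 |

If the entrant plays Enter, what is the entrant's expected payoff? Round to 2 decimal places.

6.80

E[Enter] = 0.4·2 + 0.2·2 + 0.4·14 = 0.8 + 0.4 + 5.6 = 6.8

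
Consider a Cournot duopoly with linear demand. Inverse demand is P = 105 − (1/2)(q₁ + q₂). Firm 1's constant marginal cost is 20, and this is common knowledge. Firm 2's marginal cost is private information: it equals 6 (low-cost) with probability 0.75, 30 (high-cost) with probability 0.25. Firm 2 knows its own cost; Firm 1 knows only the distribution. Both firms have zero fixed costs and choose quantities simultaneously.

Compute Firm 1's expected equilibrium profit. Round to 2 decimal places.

1317.56

Firm 2 with cost c maximizes (105 − (1/2)(q₁+q₂) − c)·q₂, giving q₂(c) = (105 − c − (1/2)q₁).
E[c₂] = 0.75·6 + 0.25·30 = 12
Firm 1's FOC against E[q₂] yields q₁ = (105 − 2·20 + E[c₂])/(3/2) = (105 − 40 + 12)/(3/2) = 51.3333.
E[P] = 105 − (1/2)·(q₁ + E[q₂]) = 45.6667; Firm 1's expected profit = (E[P] − 20)·q₁ = (45.6667 − 20)·51.3333 = 1317.56.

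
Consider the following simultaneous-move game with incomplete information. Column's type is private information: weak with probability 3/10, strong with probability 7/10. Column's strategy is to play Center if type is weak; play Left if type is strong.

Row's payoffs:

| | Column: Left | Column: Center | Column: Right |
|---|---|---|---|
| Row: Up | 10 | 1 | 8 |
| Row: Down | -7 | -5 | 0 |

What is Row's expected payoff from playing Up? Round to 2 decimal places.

7.30

Take the expectation over Column's type, weighting each type's action by its prior probability.
E[Up] = 3/10·1 + 7/10·10 = 3/10 + 7 = 73/10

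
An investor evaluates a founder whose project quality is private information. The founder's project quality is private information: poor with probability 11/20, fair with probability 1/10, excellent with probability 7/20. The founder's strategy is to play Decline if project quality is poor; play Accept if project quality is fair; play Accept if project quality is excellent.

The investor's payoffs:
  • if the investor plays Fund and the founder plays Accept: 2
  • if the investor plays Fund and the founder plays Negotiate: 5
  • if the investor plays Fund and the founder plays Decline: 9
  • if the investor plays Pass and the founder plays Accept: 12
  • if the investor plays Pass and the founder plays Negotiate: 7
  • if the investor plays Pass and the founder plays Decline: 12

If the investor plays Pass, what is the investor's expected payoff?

12

E[Pass] = 11/20·12 + 1/10·12 + 7/20·12 = 33/5 + 6/5 + 21/5 = 12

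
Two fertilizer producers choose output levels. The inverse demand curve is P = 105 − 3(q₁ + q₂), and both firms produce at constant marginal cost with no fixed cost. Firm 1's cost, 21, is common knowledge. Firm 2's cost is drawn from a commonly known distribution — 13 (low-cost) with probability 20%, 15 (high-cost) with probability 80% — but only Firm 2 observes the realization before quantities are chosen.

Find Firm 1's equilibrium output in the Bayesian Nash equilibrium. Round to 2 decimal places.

Firm 2 with cost c maximizes (105 − 3(q₁+q₂) − c)·q₂, giving q₂(c) = (105 − c − 3q₁)/6.
E[c₂] = 0.2·13 + 0.8·15 = 14.6
Firm 1's FOC against E[q₂] yields q₁ = (105 − 2·21 + E[c₂])/9 = (105 − 42 + 14.6)/9 = 8.62222.

8.62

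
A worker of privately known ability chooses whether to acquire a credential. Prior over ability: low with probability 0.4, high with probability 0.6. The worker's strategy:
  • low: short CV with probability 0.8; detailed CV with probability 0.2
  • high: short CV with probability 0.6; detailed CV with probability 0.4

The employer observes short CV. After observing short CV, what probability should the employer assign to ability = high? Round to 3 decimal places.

Apply Bayes' rule using the sender's strategy as the likelihood.
P(short CV) = 0.4·0.8 + 0.6·0.6 = 0.68
P(high | short CV) = (0.6·0.6) / 0.68 = 0.36 / 0.68 = 0.529412

0.529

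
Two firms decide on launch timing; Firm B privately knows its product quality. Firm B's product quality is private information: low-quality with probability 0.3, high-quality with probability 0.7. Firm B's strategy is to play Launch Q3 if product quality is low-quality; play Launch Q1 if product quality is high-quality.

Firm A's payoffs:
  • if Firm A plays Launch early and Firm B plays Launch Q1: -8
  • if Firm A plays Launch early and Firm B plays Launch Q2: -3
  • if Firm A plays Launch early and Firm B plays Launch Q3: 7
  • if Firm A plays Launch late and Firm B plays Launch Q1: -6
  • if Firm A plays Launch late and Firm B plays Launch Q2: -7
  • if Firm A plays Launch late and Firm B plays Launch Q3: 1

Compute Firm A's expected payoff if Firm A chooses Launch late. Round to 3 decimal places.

E[Launch late] = 0.3·1 + 0.7·(-6) = 0.3 + (-4.2) = -3.9

-3.900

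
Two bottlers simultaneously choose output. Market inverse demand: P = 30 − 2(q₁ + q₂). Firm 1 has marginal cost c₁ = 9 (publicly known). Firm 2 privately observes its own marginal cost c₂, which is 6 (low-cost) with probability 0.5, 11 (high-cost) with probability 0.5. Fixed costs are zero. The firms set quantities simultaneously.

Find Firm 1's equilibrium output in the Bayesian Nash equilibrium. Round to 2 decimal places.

Each type of Firm 2 best-responds to q₁; Firm 1 best-responds to the expected q₂ over Firm 2's types.
Firm 2 with cost c maximizes (30 − 2(q₁+q₂) − c)·q₂, giving q₂(c) = (30 − c − 2q₁)/4.
E[c₂] = 0.5·6 + 0.5·11 = 8.5
Firm 1's FOC against E[q₂] yields q₁ = (30 − 2·9 + E[c₂])/6 = (30 − 18 + 8.5)/6 = 3.41667.

3.42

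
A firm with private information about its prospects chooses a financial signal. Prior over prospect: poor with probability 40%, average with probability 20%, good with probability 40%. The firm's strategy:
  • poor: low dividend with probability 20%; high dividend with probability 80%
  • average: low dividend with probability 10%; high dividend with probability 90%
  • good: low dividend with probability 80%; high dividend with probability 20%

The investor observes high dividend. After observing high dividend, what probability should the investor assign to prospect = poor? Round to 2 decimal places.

Apply Bayes' rule using the sender's strategy as the likelihood.
P(high dividend) = 0.4·0.8 + 0.2·0.9 + 0.4·0.2 = 0.58
P(poor | high dividend) = (0.4·0.8) / 0.58 = 0.32 / 0.58 = 0.551724

0.55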